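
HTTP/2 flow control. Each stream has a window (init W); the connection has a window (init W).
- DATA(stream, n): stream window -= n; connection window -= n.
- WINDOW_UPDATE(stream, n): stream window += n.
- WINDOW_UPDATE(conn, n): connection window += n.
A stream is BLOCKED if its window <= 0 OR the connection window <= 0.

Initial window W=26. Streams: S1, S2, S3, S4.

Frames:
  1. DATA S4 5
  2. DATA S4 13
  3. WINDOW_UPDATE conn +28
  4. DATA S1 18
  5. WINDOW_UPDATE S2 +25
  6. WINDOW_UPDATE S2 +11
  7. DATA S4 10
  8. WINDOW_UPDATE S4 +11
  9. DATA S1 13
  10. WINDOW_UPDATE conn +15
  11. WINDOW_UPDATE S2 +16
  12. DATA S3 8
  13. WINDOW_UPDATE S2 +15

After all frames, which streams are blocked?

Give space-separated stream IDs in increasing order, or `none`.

Op 1: conn=21 S1=26 S2=26 S3=26 S4=21 blocked=[]
Op 2: conn=8 S1=26 S2=26 S3=26 S4=8 blocked=[]
Op 3: conn=36 S1=26 S2=26 S3=26 S4=8 blocked=[]
Op 4: conn=18 S1=8 S2=26 S3=26 S4=8 blocked=[]
Op 5: conn=18 S1=8 S2=51 S3=26 S4=8 blocked=[]
Op 6: conn=18 S1=8 S2=62 S3=26 S4=8 blocked=[]
Op 7: conn=8 S1=8 S2=62 S3=26 S4=-2 blocked=[4]
Op 8: conn=8 S1=8 S2=62 S3=26 S4=9 blocked=[]
Op 9: conn=-5 S1=-5 S2=62 S3=26 S4=9 blocked=[1, 2, 3, 4]
Op 10: conn=10 S1=-5 S2=62 S3=26 S4=9 blocked=[1]
Op 11: conn=10 S1=-5 S2=78 S3=26 S4=9 blocked=[1]
Op 12: conn=2 S1=-5 S2=78 S3=18 S4=9 blocked=[1]
Op 13: conn=2 S1=-5 S2=93 S3=18 S4=9 blocked=[1]

Answer: S1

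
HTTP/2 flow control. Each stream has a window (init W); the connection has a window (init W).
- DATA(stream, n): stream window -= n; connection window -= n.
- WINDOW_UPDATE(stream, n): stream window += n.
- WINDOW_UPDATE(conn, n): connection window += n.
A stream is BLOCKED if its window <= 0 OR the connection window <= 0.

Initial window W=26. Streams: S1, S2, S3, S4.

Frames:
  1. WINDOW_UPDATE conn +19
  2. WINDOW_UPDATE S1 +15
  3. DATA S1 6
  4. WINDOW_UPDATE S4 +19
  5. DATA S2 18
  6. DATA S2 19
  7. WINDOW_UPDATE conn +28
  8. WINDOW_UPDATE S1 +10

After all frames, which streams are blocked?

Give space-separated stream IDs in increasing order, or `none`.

Op 1: conn=45 S1=26 S2=26 S3=26 S4=26 blocked=[]
Op 2: conn=45 S1=41 S2=26 S3=26 S4=26 blocked=[]
Op 3: conn=39 S1=35 S2=26 S3=26 S4=26 blocked=[]
Op 4: conn=39 S1=35 S2=26 S3=26 S4=45 blocked=[]
Op 5: conn=21 S1=35 S2=8 S3=26 S4=45 blocked=[]
Op 6: conn=2 S1=35 S2=-11 S3=26 S4=45 blocked=[2]
Op 7: conn=30 S1=35 S2=-11 S3=26 S4=45 blocked=[2]
Op 8: conn=30 S1=45 S2=-11 S3=26 S4=45 blocked=[2]

Answer: S2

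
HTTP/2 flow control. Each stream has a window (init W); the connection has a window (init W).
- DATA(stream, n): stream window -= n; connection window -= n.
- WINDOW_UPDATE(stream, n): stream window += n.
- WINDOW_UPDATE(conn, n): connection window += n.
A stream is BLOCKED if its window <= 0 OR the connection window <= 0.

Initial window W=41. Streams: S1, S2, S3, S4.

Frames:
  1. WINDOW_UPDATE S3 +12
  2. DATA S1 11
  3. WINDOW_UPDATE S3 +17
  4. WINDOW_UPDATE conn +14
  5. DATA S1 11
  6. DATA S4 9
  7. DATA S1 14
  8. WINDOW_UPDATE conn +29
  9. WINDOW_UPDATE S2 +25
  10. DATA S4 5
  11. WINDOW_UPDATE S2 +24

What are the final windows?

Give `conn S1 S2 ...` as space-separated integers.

Op 1: conn=41 S1=41 S2=41 S3=53 S4=41 blocked=[]
Op 2: conn=30 S1=30 S2=41 S3=53 S4=41 blocked=[]
Op 3: conn=30 S1=30 S2=41 S3=70 S4=41 blocked=[]
Op 4: conn=44 S1=30 S2=41 S3=70 S4=41 blocked=[]
Op 5: conn=33 S1=19 S2=41 S3=70 S4=41 blocked=[]
Op 6: conn=24 S1=19 S2=41 S3=70 S4=32 blocked=[]
Op 7: conn=10 S1=5 S2=41 S3=70 S4=32 blocked=[]
Op 8: conn=39 S1=5 S2=41 S3=70 S4=32 blocked=[]
Op 9: conn=39 S1=5 S2=66 S3=70 S4=32 blocked=[]
Op 10: conn=34 S1=5 S2=66 S3=70 S4=27 blocked=[]
Op 11: conn=34 S1=5 S2=90 S3=70 S4=27 blocked=[]

Answer: 34 5 90 70 27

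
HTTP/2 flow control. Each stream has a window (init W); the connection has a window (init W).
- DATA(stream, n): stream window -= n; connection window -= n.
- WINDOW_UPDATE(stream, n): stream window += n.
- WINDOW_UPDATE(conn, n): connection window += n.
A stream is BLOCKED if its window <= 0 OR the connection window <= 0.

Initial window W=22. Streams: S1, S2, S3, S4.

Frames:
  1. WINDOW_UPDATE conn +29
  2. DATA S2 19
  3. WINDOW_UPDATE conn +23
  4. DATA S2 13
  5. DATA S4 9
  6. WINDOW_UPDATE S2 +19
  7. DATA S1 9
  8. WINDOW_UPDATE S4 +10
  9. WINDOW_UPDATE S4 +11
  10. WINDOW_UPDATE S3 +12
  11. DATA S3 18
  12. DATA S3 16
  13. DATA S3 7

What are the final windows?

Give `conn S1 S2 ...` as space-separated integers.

Answer: -17 13 9 -7 34

Derivation:
Op 1: conn=51 S1=22 S2=22 S3=22 S4=22 blocked=[]
Op 2: conn=32 S1=22 S2=3 S3=22 S4=22 blocked=[]
Op 3: conn=55 S1=22 S2=3 S3=22 S4=22 blocked=[]
Op 4: conn=42 S1=22 S2=-10 S3=22 S4=22 blocked=[2]
Op 5: conn=33 S1=22 S2=-10 S3=22 S4=13 blocked=[2]
Op 6: conn=33 S1=22 S2=9 S3=22 S4=13 blocked=[]
Op 7: conn=24 S1=13 S2=9 S3=22 S4=13 blocked=[]
Op 8: conn=24 S1=13 S2=9 S3=22 S4=23 blocked=[]
Op 9: conn=24 S1=13 S2=9 S3=22 S4=34 blocked=[]
Op 10: conn=24 S1=13 S2=9 S3=34 S4=34 blocked=[]
Op 11: conn=6 S1=13 S2=9 S3=16 S4=34 blocked=[]
Op 12: conn=-10 S1=13 S2=9 S3=0 S4=34 blocked=[1, 2, 3, 4]
Op 13: conn=-17 S1=13 S2=9 S3=-7 S4=34 blocked=[1, 2, 3, 4]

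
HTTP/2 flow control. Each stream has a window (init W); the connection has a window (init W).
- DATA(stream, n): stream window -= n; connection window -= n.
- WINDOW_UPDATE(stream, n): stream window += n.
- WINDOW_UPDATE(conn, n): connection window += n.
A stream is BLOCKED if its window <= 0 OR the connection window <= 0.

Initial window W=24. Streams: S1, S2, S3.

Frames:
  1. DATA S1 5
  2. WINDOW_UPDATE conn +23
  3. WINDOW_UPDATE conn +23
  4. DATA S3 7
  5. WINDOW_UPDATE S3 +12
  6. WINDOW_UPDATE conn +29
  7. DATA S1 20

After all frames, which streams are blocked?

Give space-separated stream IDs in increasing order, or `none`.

Op 1: conn=19 S1=19 S2=24 S3=24 blocked=[]
Op 2: conn=42 S1=19 S2=24 S3=24 blocked=[]
Op 3: conn=65 S1=19 S2=24 S3=24 blocked=[]
Op 4: conn=58 S1=19 S2=24 S3=17 blocked=[]
Op 5: conn=58 S1=19 S2=24 S3=29 blocked=[]
Op 6: conn=87 S1=19 S2=24 S3=29 blocked=[]
Op 7: conn=67 S1=-1 S2=24 S3=29 blocked=[1]

Answer: S1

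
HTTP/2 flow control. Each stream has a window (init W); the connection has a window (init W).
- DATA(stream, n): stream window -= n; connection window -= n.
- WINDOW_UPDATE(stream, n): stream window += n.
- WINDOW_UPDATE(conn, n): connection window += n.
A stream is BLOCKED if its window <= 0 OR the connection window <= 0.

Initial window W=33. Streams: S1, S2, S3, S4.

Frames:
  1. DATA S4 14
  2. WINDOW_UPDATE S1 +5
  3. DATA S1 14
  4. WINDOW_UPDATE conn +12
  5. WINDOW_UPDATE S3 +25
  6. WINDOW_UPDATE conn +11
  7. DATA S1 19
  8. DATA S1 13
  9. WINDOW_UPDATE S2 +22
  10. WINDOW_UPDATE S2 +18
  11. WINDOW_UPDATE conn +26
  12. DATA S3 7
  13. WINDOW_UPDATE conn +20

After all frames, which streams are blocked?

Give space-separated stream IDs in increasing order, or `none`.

Op 1: conn=19 S1=33 S2=33 S3=33 S4=19 blocked=[]
Op 2: conn=19 S1=38 S2=33 S3=33 S4=19 blocked=[]
Op 3: conn=5 S1=24 S2=33 S3=33 S4=19 blocked=[]
Op 4: conn=17 S1=24 S2=33 S3=33 S4=19 blocked=[]
Op 5: conn=17 S1=24 S2=33 S3=58 S4=19 blocked=[]
Op 6: conn=28 S1=24 S2=33 S3=58 S4=19 blocked=[]
Op 7: conn=9 S1=5 S2=33 S3=58 S4=19 blocked=[]
Op 8: conn=-4 S1=-8 S2=33 S3=58 S4=19 blocked=[1, 2, 3, 4]
Op 9: conn=-4 S1=-8 S2=55 S3=58 S4=19 blocked=[1, 2, 3, 4]
Op 10: conn=-4 S1=-8 S2=73 S3=58 S4=19 blocked=[1, 2, 3, 4]
Op 11: conn=22 S1=-8 S2=73 S3=58 S4=19 blocked=[1]
Op 12: conn=15 S1=-8 S2=73 S3=51 S4=19 blocked=[1]
Op 13: conn=35 S1=-8 S2=73 S3=51 S4=19 blocked=[1]

Answer: S1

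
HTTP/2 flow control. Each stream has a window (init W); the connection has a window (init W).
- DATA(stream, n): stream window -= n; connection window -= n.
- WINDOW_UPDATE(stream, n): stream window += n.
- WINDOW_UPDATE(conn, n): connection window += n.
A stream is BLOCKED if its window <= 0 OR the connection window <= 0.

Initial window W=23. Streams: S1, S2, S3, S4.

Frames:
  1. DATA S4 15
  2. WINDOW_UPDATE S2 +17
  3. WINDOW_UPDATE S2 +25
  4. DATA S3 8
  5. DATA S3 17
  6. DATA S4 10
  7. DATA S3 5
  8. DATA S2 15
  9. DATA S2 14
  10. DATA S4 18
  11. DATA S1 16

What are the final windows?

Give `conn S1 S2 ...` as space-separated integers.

Op 1: conn=8 S1=23 S2=23 S3=23 S4=8 blocked=[]
Op 2: conn=8 S1=23 S2=40 S3=23 S4=8 blocked=[]
Op 3: conn=8 S1=23 S2=65 S3=23 S4=8 blocked=[]
Op 4: conn=0 S1=23 S2=65 S3=15 S4=8 blocked=[1, 2, 3, 4]
Op 5: conn=-17 S1=23 S2=65 S3=-2 S4=8 blocked=[1, 2, 3, 4]
Op 6: conn=-27 S1=23 S2=65 S3=-2 S4=-2 blocked=[1, 2, 3, 4]
Op 7: conn=-32 S1=23 S2=65 S3=-7 S4=-2 blocked=[1, 2, 3, 4]
Op 8: conn=-47 S1=23 S2=50 S3=-7 S4=-2 blocked=[1, 2, 3, 4]
Op 9: conn=-61 S1=23 S2=36 S3=-7 S4=-2 blocked=[1, 2, 3, 4]
Op 10: conn=-79 S1=23 S2=36 S3=-7 S4=-20 blocked=[1, 2, 3, 4]
Op 11: conn=-95 S1=7 S2=36 S3=-7 S4=-20 blocked=[1, 2, 3, 4]

Answer: -95 7 36 -7 -20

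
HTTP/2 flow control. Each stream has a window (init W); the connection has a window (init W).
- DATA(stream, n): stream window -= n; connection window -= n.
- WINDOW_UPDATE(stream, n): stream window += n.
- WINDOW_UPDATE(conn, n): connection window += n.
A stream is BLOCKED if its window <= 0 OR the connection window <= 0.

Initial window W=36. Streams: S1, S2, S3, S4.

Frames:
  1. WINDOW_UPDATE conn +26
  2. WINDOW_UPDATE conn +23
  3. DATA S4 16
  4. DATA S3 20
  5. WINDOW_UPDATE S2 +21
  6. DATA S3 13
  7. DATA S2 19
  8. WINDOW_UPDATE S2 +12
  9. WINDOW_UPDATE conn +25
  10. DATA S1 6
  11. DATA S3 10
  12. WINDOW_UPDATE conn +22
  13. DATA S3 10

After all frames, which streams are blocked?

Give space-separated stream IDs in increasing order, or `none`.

Answer: S3

Derivation:
Op 1: conn=62 S1=36 S2=36 S3=36 S4=36 blocked=[]
Op 2: conn=85 S1=36 S2=36 S3=36 S4=36 blocked=[]
Op 3: conn=69 S1=36 S2=36 S3=36 S4=20 blocked=[]
Op 4: conn=49 S1=36 S2=36 S3=16 S4=20 blocked=[]
Op 5: conn=49 S1=36 S2=57 S3=16 S4=20 blocked=[]
Op 6: conn=36 S1=36 S2=57 S3=3 S4=20 blocked=[]
Op 7: conn=17 S1=36 S2=38 S3=3 S4=20 blocked=[]
Op 8: conn=17 S1=36 S2=50 S3=3 S4=20 blocked=[]
Op 9: conn=42 S1=36 S2=50 S3=3 S4=20 blocked=[]
Op 10: conn=36 S1=30 S2=50 S3=3 S4=20 blocked=[]
Op 11: conn=26 S1=30 S2=50 S3=-7 S4=20 blocked=[3]
Op 12: conn=48 S1=30 S2=50 S3=-7 S4=20 blocked=[3]
Op 13: conn=38 S1=30 S2=50 S3=-17 S4=20 blocked=[3]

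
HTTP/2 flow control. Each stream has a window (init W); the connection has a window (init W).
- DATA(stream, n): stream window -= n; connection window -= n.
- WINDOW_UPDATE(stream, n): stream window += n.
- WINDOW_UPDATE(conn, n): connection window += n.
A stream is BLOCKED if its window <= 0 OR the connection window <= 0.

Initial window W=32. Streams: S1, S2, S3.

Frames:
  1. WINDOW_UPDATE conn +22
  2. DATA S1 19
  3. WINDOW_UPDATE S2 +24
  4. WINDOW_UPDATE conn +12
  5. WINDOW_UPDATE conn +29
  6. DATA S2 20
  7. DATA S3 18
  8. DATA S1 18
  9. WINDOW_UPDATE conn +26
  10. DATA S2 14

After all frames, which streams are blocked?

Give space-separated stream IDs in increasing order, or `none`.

Op 1: conn=54 S1=32 S2=32 S3=32 blocked=[]
Op 2: conn=35 S1=13 S2=32 S3=32 blocked=[]
Op 3: conn=35 S1=13 S2=56 S3=32 blocked=[]
Op 4: conn=47 S1=13 S2=56 S3=32 blocked=[]
Op 5: conn=76 S1=13 S2=56 S3=32 blocked=[]
Op 6: conn=56 S1=13 S2=36 S3=32 blocked=[]
Op 7: conn=38 S1=13 S2=36 S3=14 blocked=[]
Op 8: conn=20 S1=-5 S2=36 S3=14 blocked=[1]
Op 9: conn=46 S1=-5 S2=36 S3=14 blocked=[1]
Op 10: conn=32 S1=-5 S2=22 S3=14 blocked=[1]

Answer: S1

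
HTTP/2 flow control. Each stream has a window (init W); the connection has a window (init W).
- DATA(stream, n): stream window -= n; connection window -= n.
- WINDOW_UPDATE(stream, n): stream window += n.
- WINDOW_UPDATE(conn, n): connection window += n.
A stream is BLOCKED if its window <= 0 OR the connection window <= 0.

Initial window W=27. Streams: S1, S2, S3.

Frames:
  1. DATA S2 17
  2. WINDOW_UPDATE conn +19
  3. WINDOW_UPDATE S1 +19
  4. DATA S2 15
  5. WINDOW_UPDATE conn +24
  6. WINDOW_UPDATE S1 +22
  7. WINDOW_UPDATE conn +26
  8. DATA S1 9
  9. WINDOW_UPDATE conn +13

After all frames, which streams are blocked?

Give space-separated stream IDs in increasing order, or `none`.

Answer: S2

Derivation:
Op 1: conn=10 S1=27 S2=10 S3=27 blocked=[]
Op 2: conn=29 S1=27 S2=10 S3=27 blocked=[]
Op 3: conn=29 S1=46 S2=10 S3=27 blocked=[]
Op 4: conn=14 S1=46 S2=-5 S3=27 blocked=[2]
Op 5: conn=38 S1=46 S2=-5 S3=27 blocked=[2]
Op 6: conn=38 S1=68 S2=-5 S3=27 blocked=[2]
Op 7: conn=64 S1=68 S2=-5 S3=27 blocked=[2]
Op 8: conn=55 S1=59 S2=-5 S3=27 blocked=[2]
Op 9: conn=68 S1=59 S2=-5 S3=27 blocked=[2]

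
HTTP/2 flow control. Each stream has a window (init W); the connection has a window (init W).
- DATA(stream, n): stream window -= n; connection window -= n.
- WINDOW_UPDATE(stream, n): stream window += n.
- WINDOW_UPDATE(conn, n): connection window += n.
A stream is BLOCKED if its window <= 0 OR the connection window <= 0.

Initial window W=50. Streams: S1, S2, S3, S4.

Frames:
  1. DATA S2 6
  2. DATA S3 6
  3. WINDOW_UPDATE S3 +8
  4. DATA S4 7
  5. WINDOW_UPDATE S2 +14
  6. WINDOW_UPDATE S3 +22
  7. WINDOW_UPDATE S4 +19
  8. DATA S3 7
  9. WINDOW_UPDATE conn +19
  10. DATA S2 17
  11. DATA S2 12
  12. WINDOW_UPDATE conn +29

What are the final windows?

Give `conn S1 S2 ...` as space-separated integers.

Op 1: conn=44 S1=50 S2=44 S3=50 S4=50 blocked=[]
Op 2: conn=38 S1=50 S2=44 S3=44 S4=50 blocked=[]
Op 3: conn=38 S1=50 S2=44 S3=52 S4=50 blocked=[]
Op 4: conn=31 S1=50 S2=44 S3=52 S4=43 blocked=[]
Op 5: conn=31 S1=50 S2=58 S3=52 S4=43 blocked=[]
Op 6: conn=31 S1=50 S2=58 S3=74 S4=43 blocked=[]
Op 7: conn=31 S1=50 S2=58 S3=74 S4=62 blocked=[]
Op 8: conn=24 S1=50 S2=58 S3=67 S4=62 blocked=[]
Op 9: conn=43 S1=50 S2=58 S3=67 S4=62 blocked=[]
Op 10: conn=26 S1=50 S2=41 S3=67 S4=62 blocked=[]
Op 11: conn=14 S1=50 S2=29 S3=67 S4=62 blocked=[]
Op 12: conn=43 S1=50 S2=29 S3=67 S4=62 blocked=[]

Answer: 43 50 29 67 62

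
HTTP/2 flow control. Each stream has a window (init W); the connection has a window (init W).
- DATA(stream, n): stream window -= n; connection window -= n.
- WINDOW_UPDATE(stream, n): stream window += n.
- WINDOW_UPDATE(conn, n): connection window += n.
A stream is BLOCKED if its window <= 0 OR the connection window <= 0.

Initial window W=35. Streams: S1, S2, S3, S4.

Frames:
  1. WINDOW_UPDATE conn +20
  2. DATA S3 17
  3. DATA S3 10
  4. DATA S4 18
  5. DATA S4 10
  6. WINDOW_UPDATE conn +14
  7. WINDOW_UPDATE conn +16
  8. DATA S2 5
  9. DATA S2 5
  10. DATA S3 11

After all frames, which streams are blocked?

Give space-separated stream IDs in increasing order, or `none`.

Answer: S3

Derivation:
Op 1: conn=55 S1=35 S2=35 S3=35 S4=35 blocked=[]
Op 2: conn=38 S1=35 S2=35 S3=18 S4=35 blocked=[]
Op 3: conn=28 S1=35 S2=35 S3=8 S4=35 blocked=[]
Op 4: conn=10 S1=35 S2=35 S3=8 S4=17 blocked=[]
Op 5: conn=0 S1=35 S2=35 S3=8 S4=7 blocked=[1, 2, 3, 4]
Op 6: conn=14 S1=35 S2=35 S3=8 S4=7 blocked=[]
Op 7: conn=30 S1=35 S2=35 S3=8 S4=7 blocked=[]
Op 8: conn=25 S1=35 S2=30 S3=8 S4=7 blocked=[]
Op 9: conn=20 S1=35 S2=25 S3=8 S4=7 blocked=[]
Op 10: conn=9 S1=35 S2=25 S3=-3 S4=7 blocked=[3]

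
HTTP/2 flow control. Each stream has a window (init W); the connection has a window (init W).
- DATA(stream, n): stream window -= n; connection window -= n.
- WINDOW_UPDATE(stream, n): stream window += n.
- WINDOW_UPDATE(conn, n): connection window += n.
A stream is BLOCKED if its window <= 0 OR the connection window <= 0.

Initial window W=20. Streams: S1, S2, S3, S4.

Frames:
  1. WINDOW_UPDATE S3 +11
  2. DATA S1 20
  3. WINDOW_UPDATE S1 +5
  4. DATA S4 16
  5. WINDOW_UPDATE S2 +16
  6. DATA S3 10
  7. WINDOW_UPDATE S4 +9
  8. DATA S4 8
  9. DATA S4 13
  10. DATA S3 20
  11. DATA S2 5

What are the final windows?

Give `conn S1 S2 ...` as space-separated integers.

Op 1: conn=20 S1=20 S2=20 S3=31 S4=20 blocked=[]
Op 2: conn=0 S1=0 S2=20 S3=31 S4=20 blocked=[1, 2, 3, 4]
Op 3: conn=0 S1=5 S2=20 S3=31 S4=20 blocked=[1, 2, 3, 4]
Op 4: conn=-16 S1=5 S2=20 S3=31 S4=4 blocked=[1, 2, 3, 4]
Op 5: conn=-16 S1=5 S2=36 S3=31 S4=4 blocked=[1, 2, 3, 4]
Op 6: conn=-26 S1=5 S2=36 S3=21 S4=4 blocked=[1, 2, 3, 4]
Op 7: conn=-26 S1=5 S2=36 S3=21 S4=13 blocked=[1, 2, 3, 4]
Op 8: conn=-34 S1=5 S2=36 S3=21 S4=5 blocked=[1, 2, 3, 4]
Op 9: conn=-47 S1=5 S2=36 S3=21 S4=-8 blocked=[1, 2, 3, 4]
Op 10: conn=-67 S1=5 S2=36 S3=1 S4=-8 blocked=[1, 2, 3, 4]
Op 11: conn=-72 S1=5 S2=31 S3=1 S4=-8 blocked=[1, 2, 3, 4]

Answer: -72 5 31 1 -8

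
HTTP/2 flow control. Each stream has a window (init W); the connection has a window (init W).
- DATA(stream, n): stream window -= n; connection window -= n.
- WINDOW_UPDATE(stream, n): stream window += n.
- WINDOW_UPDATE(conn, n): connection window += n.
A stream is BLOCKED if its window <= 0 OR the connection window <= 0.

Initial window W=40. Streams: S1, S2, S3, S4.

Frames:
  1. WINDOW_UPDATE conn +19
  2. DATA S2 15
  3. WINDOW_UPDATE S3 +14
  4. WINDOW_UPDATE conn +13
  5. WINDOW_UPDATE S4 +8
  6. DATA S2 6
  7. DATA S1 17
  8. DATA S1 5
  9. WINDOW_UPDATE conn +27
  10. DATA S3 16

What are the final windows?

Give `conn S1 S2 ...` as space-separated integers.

Op 1: conn=59 S1=40 S2=40 S3=40 S4=40 blocked=[]
Op 2: conn=44 S1=40 S2=25 S3=40 S4=40 blocked=[]
Op 3: conn=44 S1=40 S2=25 S3=54 S4=40 blocked=[]
Op 4: conn=57 S1=40 S2=25 S3=54 S4=40 blocked=[]
Op 5: conn=57 S1=40 S2=25 S3=54 S4=48 blocked=[]
Op 6: conn=51 S1=40 S2=19 S3=54 S4=48 blocked=[]
Op 7: conn=34 S1=23 S2=19 S3=54 S4=48 blocked=[]
Op 8: conn=29 S1=18 S2=19 S3=54 S4=48 blocked=[]
Op 9: conn=56 S1=18 S2=19 S3=54 S4=48 blocked=[]
Op 10: conn=40 S1=18 S2=19 S3=38 S4=48 blocked=[]

Answer: 40 18 19 38 48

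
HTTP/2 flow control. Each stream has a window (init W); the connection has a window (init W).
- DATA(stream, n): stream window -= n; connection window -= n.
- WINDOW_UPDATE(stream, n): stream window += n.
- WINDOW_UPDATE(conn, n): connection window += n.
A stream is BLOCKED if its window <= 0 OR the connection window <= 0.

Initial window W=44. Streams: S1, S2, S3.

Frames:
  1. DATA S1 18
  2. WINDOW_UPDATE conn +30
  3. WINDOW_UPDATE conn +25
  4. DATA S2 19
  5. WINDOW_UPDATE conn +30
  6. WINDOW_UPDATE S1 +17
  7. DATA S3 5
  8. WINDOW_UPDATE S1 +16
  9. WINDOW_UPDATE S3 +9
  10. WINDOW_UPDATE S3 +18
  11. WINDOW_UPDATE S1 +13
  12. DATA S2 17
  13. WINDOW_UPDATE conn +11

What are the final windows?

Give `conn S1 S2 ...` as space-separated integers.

Op 1: conn=26 S1=26 S2=44 S3=44 blocked=[]
Op 2: conn=56 S1=26 S2=44 S3=44 blocked=[]
Op 3: conn=81 S1=26 S2=44 S3=44 blocked=[]
Op 4: conn=62 S1=26 S2=25 S3=44 blocked=[]
Op 5: conn=92 S1=26 S2=25 S3=44 blocked=[]
Op 6: conn=92 S1=43 S2=25 S3=44 blocked=[]
Op 7: conn=87 S1=43 S2=25 S3=39 blocked=[]
Op 8: conn=87 S1=59 S2=25 S3=39 blocked=[]
Op 9: conn=87 S1=59 S2=25 S3=48 blocked=[]
Op 10: conn=87 S1=59 S2=25 S3=66 blocked=[]
Op 11: conn=87 S1=72 S2=25 S3=66 blocked=[]
Op 12: conn=70 S1=72 S2=8 S3=66 blocked=[]
Op 13: conn=81 S1=72 S2=8 S3=66 blocked=[]

Answer: 81 72 8 66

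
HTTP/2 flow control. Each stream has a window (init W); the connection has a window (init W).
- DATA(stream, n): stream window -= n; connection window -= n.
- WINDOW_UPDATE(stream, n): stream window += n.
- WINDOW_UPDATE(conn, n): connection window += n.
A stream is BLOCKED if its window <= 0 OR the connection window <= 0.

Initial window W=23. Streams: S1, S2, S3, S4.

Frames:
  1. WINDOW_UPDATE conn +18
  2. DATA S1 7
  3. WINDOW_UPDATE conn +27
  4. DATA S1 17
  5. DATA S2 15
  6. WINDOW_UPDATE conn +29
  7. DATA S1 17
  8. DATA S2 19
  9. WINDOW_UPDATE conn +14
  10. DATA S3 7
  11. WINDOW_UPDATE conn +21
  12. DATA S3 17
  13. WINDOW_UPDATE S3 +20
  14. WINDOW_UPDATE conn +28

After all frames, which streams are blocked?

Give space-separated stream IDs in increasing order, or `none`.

Op 1: conn=41 S1=23 S2=23 S3=23 S4=23 blocked=[]
Op 2: conn=34 S1=16 S2=23 S3=23 S4=23 blocked=[]
Op 3: conn=61 S1=16 S2=23 S3=23 S4=23 blocked=[]
Op 4: conn=44 S1=-1 S2=23 S3=23 S4=23 blocked=[1]
Op 5: conn=29 S1=-1 S2=8 S3=23 S4=23 blocked=[1]
Op 6: conn=58 S1=-1 S2=8 S3=23 S4=23 blocked=[1]
Op 7: conn=41 S1=-18 S2=8 S3=23 S4=23 blocked=[1]
Op 8: conn=22 S1=-18 S2=-11 S3=23 S4=23 blocked=[1, 2]
Op 9: conn=36 S1=-18 S2=-11 S3=23 S4=23 blocked=[1, 2]
Op 10: conn=29 S1=-18 S2=-11 S3=16 S4=23 blocked=[1, 2]
Op 11: conn=50 S1=-18 S2=-11 S3=16 S4=23 blocked=[1, 2]
Op 12: conn=33 S1=-18 S2=-11 S3=-1 S4=23 blocked=[1, 2, 3]
Op 13: conn=33 S1=-18 S2=-11 S3=19 S4=23 blocked=[1, 2]
Op 14: conn=61 S1=-18 S2=-11 S3=19 S4=23 blocked=[1, 2]

Answer: S1 S2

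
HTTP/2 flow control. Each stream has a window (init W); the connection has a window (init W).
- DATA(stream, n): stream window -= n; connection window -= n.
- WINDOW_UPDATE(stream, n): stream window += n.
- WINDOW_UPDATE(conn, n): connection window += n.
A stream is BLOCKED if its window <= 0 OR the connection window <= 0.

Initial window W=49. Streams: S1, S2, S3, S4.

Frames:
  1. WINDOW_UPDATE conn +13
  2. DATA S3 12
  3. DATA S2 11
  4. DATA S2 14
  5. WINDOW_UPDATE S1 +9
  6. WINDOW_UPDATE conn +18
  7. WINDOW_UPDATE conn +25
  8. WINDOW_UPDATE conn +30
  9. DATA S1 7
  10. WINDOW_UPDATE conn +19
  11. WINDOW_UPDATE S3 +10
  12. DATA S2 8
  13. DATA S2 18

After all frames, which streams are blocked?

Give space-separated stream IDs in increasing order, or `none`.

Op 1: conn=62 S1=49 S2=49 S3=49 S4=49 blocked=[]
Op 2: conn=50 S1=49 S2=49 S3=37 S4=49 blocked=[]
Op 3: conn=39 S1=49 S2=38 S3=37 S4=49 blocked=[]
Op 4: conn=25 S1=49 S2=24 S3=37 S4=49 blocked=[]
Op 5: conn=25 S1=58 S2=24 S3=37 S4=49 blocked=[]
Op 6: conn=43 S1=58 S2=24 S3=37 S4=49 blocked=[]
Op 7: conn=68 S1=58 S2=24 S3=37 S4=49 blocked=[]
Op 8: conn=98 S1=58 S2=24 S3=37 S4=49 blocked=[]
Op 9: conn=91 S1=51 S2=24 S3=37 S4=49 blocked=[]
Op 10: conn=110 S1=51 S2=24 S3=37 S4=49 blocked=[]
Op 11: conn=110 S1=51 S2=24 S3=47 S4=49 blocked=[]
Op 12: conn=102 S1=51 S2=16 S3=47 S4=49 blocked=[]
Op 13: conn=84 S1=51 S2=-2 S3=47 S4=49 blocked=[2]

Answer: S2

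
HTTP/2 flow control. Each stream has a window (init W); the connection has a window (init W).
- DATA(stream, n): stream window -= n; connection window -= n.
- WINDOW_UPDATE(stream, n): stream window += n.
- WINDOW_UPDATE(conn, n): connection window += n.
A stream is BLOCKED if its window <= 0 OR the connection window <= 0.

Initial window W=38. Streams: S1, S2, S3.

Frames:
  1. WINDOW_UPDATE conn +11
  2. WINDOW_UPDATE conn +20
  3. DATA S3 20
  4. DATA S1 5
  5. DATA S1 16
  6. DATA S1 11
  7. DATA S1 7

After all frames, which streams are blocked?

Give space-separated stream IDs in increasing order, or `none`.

Op 1: conn=49 S1=38 S2=38 S3=38 blocked=[]
Op 2: conn=69 S1=38 S2=38 S3=38 blocked=[]
Op 3: conn=49 S1=38 S2=38 S3=18 blocked=[]
Op 4: conn=44 S1=33 S2=38 S3=18 blocked=[]
Op 5: conn=28 S1=17 S2=38 S3=18 blocked=[]
Op 6: conn=17 S1=6 S2=38 S3=18 blocked=[]
Op 7: conn=10 S1=-1 S2=38 S3=18 blocked=[1]

Answer: S1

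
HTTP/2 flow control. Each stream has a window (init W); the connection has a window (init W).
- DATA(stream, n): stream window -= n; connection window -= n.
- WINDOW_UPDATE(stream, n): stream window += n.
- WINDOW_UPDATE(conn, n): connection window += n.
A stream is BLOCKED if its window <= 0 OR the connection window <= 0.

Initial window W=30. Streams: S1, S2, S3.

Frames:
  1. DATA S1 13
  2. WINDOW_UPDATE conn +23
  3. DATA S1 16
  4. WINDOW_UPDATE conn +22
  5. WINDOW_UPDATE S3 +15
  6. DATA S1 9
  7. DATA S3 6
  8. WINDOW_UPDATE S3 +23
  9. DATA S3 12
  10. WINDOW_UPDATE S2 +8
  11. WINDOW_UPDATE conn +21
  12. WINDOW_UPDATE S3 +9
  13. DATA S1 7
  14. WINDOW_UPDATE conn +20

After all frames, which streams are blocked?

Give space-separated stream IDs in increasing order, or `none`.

Answer: S1

Derivation:
Op 1: conn=17 S1=17 S2=30 S3=30 blocked=[]
Op 2: conn=40 S1=17 S2=30 S3=30 blocked=[]
Op 3: conn=24 S1=1 S2=30 S3=30 blocked=[]
Op 4: conn=46 S1=1 S2=30 S3=30 blocked=[]
Op 5: conn=46 S1=1 S2=30 S3=45 blocked=[]
Op 6: conn=37 S1=-8 S2=30 S3=45 blocked=[1]
Op 7: conn=31 S1=-8 S2=30 S3=39 blocked=[1]
Op 8: conn=31 S1=-8 S2=30 S3=62 blocked=[1]
Op 9: conn=19 S1=-8 S2=30 S3=50 blocked=[1]
Op 10: conn=19 S1=-8 S2=38 S3=50 blocked=[1]
Op 11: conn=40 S1=-8 S2=38 S3=50 blocked=[1]
Op 12: conn=40 S1=-8 S2=38 S3=59 blocked=[1]
Op 13: conn=33 S1=-15 S2=38 S3=59 blocked=[1]
Op 14: conn=53 S1=-15 S2=38 S3=59 blocked=[1]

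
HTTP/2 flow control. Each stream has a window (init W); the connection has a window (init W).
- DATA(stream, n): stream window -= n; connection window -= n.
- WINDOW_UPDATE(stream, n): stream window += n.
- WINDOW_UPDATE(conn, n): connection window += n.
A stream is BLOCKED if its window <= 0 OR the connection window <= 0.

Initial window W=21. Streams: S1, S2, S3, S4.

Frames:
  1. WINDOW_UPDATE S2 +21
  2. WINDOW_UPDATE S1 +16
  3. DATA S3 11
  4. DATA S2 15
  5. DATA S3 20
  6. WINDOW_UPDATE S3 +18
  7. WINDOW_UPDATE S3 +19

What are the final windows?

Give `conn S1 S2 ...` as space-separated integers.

Op 1: conn=21 S1=21 S2=42 S3=21 S4=21 blocked=[]
Op 2: conn=21 S1=37 S2=42 S3=21 S4=21 blocked=[]
Op 3: conn=10 S1=37 S2=42 S3=10 S4=21 blocked=[]
Op 4: conn=-5 S1=37 S2=27 S3=10 S4=21 blocked=[1, 2, 3, 4]
Op 5: conn=-25 S1=37 S2=27 S3=-10 S4=21 blocked=[1, 2, 3, 4]
Op 6: conn=-25 S1=37 S2=27 S3=8 S4=21 blocked=[1, 2, 3, 4]
Op 7: conn=-25 S1=37 S2=27 S3=27 S4=21 blocked=[1, 2, 3, 4]

Answer: -25 37 27 27 21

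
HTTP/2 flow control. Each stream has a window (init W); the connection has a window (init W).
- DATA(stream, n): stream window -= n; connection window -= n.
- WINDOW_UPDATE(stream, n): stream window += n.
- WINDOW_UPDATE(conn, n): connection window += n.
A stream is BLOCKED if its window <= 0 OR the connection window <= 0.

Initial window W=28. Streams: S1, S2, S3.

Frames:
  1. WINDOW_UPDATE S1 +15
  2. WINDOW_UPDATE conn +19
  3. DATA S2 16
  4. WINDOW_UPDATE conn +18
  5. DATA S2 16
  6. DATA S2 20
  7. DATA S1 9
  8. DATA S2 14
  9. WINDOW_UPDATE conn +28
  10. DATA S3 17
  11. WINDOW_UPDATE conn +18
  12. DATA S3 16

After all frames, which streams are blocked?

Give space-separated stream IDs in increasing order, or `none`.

Op 1: conn=28 S1=43 S2=28 S3=28 blocked=[]
Op 2: conn=47 S1=43 S2=28 S3=28 blocked=[]
Op 3: conn=31 S1=43 S2=12 S3=28 blocked=[]
Op 4: conn=49 S1=43 S2=12 S3=28 blocked=[]
Op 5: conn=33 S1=43 S2=-4 S3=28 blocked=[2]
Op 6: conn=13 S1=43 S2=-24 S3=28 blocked=[2]
Op 7: conn=4 S1=34 S2=-24 S3=28 blocked=[2]
Op 8: conn=-10 S1=34 S2=-38 S3=28 blocked=[1, 2, 3]
Op 9: conn=18 S1=34 S2=-38 S3=28 blocked=[2]
Op 10: conn=1 S1=34 S2=-38 S3=11 blocked=[2]
Op 11: conn=19 S1=34 S2=-38 S3=11 blocked=[2]
Op 12: conn=3 S1=34 S2=-38 S3=-5 blocked=[2, 3]

Answer: S2 S3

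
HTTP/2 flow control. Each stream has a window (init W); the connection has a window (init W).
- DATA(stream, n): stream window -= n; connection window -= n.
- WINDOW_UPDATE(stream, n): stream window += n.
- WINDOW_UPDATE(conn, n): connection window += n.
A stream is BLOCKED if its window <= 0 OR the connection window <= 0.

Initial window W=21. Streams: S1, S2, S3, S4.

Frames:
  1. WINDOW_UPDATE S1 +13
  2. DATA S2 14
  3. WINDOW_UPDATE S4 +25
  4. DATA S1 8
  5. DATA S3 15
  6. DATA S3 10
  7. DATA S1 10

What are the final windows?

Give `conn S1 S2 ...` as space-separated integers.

Answer: -36 16 7 -4 46

Derivation:
Op 1: conn=21 S1=34 S2=21 S3=21 S4=21 blocked=[]
Op 2: conn=7 S1=34 S2=7 S3=21 S4=21 blocked=[]
Op 3: conn=7 S1=34 S2=7 S3=21 S4=46 blocked=[]
Op 4: conn=-1 S1=26 S2=7 S3=21 S4=46 blocked=[1, 2, 3, 4]
Op 5: conn=-16 S1=26 S2=7 S3=6 S4=46 blocked=[1, 2, 3, 4]
Op 6: conn=-26 S1=26 S2=7 S3=-4 S4=46 blocked=[1, 2, 3, 4]
Op 7: conn=-36 S1=16 S2=7 S3=-4 S4=46 blocked=[1, 2, 3, 4]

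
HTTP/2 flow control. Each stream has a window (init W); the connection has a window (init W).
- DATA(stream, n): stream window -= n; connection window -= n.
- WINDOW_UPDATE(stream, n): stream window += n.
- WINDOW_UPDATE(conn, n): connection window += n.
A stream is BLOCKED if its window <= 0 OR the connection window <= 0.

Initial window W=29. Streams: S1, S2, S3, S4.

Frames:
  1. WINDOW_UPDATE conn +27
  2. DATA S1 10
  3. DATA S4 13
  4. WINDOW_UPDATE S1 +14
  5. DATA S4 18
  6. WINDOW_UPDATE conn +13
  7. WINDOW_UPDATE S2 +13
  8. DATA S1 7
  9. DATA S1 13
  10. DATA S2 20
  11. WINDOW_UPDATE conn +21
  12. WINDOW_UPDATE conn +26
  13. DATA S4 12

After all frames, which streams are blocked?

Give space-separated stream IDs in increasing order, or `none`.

Op 1: conn=56 S1=29 S2=29 S3=29 S4=29 blocked=[]
Op 2: conn=46 S1=19 S2=29 S3=29 S4=29 blocked=[]
Op 3: conn=33 S1=19 S2=29 S3=29 S4=16 blocked=[]
Op 4: conn=33 S1=33 S2=29 S3=29 S4=16 blocked=[]
Op 5: conn=15 S1=33 S2=29 S3=29 S4=-2 blocked=[4]
Op 6: conn=28 S1=33 S2=29 S3=29 S4=-2 blocked=[4]
Op 7: conn=28 S1=33 S2=42 S3=29 S4=-2 blocked=[4]
Op 8: conn=21 S1=26 S2=42 S3=29 S4=-2 blocked=[4]
Op 9: conn=8 S1=13 S2=42 S3=29 S4=-2 blocked=[4]
Op 10: conn=-12 S1=13 S2=22 S3=29 S4=-2 blocked=[1, 2, 3, 4]
Op 11: conn=9 S1=13 S2=22 S3=29 S4=-2 blocked=[4]
Op 12: conn=35 S1=13 S2=22 S3=29 S4=-2 blocked=[4]
Op 13: conn=23 S1=13 S2=22 S3=29 S4=-14 blocked=[4]

Answer: S4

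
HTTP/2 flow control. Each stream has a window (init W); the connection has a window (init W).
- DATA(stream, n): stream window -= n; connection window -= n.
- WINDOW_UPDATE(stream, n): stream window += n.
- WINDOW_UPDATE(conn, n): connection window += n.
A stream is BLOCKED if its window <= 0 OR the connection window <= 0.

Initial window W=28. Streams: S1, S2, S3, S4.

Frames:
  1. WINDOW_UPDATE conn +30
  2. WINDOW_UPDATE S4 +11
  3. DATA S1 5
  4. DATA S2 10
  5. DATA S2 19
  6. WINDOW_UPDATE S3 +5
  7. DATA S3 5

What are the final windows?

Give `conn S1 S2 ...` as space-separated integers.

Op 1: conn=58 S1=28 S2=28 S3=28 S4=28 blocked=[]
Op 2: conn=58 S1=28 S2=28 S3=28 S4=39 blocked=[]
Op 3: conn=53 S1=23 S2=28 S3=28 S4=39 blocked=[]
Op 4: conn=43 S1=23 S2=18 S3=28 S4=39 blocked=[]
Op 5: conn=24 S1=23 S2=-1 S3=28 S4=39 blocked=[2]
Op 6: conn=24 S1=23 S2=-1 S3=33 S4=39 blocked=[2]
Op 7: conn=19 S1=23 S2=-1 S3=28 S4=39 blocked=[2]

Answer: 19 23 -1 28 39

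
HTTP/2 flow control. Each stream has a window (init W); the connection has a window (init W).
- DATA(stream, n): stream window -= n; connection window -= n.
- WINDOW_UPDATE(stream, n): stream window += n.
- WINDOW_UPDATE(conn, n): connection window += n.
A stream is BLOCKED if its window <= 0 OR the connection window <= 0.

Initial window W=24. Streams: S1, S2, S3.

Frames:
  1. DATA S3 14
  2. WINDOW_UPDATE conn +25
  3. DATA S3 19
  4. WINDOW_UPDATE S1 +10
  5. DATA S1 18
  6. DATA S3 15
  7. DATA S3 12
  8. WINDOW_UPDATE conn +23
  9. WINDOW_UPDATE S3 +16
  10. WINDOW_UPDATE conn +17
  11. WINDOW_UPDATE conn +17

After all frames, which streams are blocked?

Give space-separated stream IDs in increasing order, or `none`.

Answer: S3

Derivation:
Op 1: conn=10 S1=24 S2=24 S3=10 blocked=[]
Op 2: conn=35 S1=24 S2=24 S3=10 blocked=[]
Op 3: conn=16 S1=24 S2=24 S3=-9 blocked=[3]
Op 4: conn=16 S1=34 S2=24 S3=-9 blocked=[3]
Op 5: conn=-2 S1=16 S2=24 S3=-9 blocked=[1, 2, 3]
Op 6: conn=-17 S1=16 S2=24 S3=-24 blocked=[1, 2, 3]
Op 7: conn=-29 S1=16 S2=24 S3=-36 blocked=[1, 2, 3]
Op 8: conn=-6 S1=16 S2=24 S3=-36 blocked=[1, 2, 3]
Op 9: conn=-6 S1=16 S2=24 S3=-20 blocked=[1, 2, 3]
Op 10: conn=11 S1=16 S2=24 S3=-20 blocked=[3]
Op 11: conn=28 S1=16 S2=24 S3=-20 blocked=[3]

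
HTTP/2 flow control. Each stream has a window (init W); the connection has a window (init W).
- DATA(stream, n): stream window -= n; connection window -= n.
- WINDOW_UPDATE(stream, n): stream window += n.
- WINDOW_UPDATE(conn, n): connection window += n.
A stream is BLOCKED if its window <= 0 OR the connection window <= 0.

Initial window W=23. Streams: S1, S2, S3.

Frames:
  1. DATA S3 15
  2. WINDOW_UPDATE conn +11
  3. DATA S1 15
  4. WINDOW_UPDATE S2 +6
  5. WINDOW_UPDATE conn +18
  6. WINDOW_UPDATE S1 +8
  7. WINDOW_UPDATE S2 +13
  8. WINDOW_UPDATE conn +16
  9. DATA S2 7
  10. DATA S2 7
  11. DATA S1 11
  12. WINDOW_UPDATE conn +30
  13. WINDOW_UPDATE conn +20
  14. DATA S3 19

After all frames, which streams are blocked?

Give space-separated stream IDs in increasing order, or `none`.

Answer: S3

Derivation:
Op 1: conn=8 S1=23 S2=23 S3=8 blocked=[]
Op 2: conn=19 S1=23 S2=23 S3=8 blocked=[]
Op 3: conn=4 S1=8 S2=23 S3=8 blocked=[]
Op 4: conn=4 S1=8 S2=29 S3=8 blocked=[]
Op 5: conn=22 S1=8 S2=29 S3=8 blocked=[]
Op 6: conn=22 S1=16 S2=29 S3=8 blocked=[]
Op 7: conn=22 S1=16 S2=42 S3=8 blocked=[]
Op 8: conn=38 S1=16 S2=42 S3=8 blocked=[]
Op 9: conn=31 S1=16 S2=35 S3=8 blocked=[]
Op 10: conn=24 S1=16 S2=28 S3=8 blocked=[]
Op 11: conn=13 S1=5 S2=28 S3=8 blocked=[]
Op 12: conn=43 S1=5 S2=28 S3=8 blocked=[]
Op 13: conn=63 S1=5 S2=28 S3=8 blocked=[]
Op 14: conn=44 S1=5 S2=28 S3=-11 blocked=[3]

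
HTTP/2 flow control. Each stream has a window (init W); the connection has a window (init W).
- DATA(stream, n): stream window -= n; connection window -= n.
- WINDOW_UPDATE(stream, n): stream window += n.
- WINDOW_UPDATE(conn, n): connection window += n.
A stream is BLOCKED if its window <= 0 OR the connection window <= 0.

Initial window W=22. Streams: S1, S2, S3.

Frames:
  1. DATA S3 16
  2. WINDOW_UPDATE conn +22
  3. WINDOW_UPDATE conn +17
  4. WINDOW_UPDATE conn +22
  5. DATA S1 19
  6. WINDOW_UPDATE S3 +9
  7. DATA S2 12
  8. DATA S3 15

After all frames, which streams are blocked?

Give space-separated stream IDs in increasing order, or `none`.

Op 1: conn=6 S1=22 S2=22 S3=6 blocked=[]
Op 2: conn=28 S1=22 S2=22 S3=6 blocked=[]
Op 3: conn=45 S1=22 S2=22 S3=6 blocked=[]
Op 4: conn=67 S1=22 S2=22 S3=6 blocked=[]
Op 5: conn=48 S1=3 S2=22 S3=6 blocked=[]
Op 6: conn=48 S1=3 S2=22 S3=15 blocked=[]
Op 7: conn=36 S1=3 S2=10 S3=15 blocked=[]
Op 8: conn=21 S1=3 S2=10 S3=0 blocked=[3]

Answer: S3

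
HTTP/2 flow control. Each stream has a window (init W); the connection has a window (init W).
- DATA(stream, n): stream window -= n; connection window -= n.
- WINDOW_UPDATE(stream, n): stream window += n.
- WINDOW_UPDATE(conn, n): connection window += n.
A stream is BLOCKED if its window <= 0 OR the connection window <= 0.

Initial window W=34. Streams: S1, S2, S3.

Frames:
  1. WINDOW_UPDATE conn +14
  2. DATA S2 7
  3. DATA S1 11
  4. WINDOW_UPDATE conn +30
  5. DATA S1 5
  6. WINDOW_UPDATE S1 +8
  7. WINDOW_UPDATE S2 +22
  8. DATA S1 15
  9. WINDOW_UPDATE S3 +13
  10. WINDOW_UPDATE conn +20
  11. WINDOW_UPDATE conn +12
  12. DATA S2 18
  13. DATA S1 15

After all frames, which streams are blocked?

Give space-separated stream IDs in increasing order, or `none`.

Answer: S1

Derivation:
Op 1: conn=48 S1=34 S2=34 S3=34 blocked=[]
Op 2: conn=41 S1=34 S2=27 S3=34 blocked=[]
Op 3: conn=30 S1=23 S2=27 S3=34 blocked=[]
Op 4: conn=60 S1=23 S2=27 S3=34 blocked=[]
Op 5: conn=55 S1=18 S2=27 S3=34 blocked=[]
Op 6: conn=55 S1=26 S2=27 S3=34 blocked=[]
Op 7: conn=55 S1=26 S2=49 S3=34 blocked=[]
Op 8: conn=40 S1=11 S2=49 S3=34 blocked=[]
Op 9: conn=40 S1=11 S2=49 S3=47 blocked=[]
Op 10: conn=60 S1=11 S2=49 S3=47 blocked=[]
Op 11: conn=72 S1=11 S2=49 S3=47 blocked=[]
Op 12: conn=54 S1=11 S2=31 S3=47 blocked=[]
Op 13: conn=39 S1=-4 S2=31 S3=47 blocked=[1]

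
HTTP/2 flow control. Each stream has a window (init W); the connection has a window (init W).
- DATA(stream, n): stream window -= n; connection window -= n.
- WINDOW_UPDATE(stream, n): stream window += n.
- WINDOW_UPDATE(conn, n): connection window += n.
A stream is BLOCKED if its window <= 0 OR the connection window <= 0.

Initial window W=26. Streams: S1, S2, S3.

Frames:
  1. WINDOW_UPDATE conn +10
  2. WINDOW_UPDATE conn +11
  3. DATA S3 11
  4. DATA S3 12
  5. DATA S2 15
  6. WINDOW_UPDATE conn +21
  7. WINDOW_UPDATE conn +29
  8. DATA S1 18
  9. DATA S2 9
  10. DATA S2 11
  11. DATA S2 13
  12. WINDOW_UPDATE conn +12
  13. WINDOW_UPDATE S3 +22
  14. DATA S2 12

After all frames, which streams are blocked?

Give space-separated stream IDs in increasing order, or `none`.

Op 1: conn=36 S1=26 S2=26 S3=26 blocked=[]
Op 2: conn=47 S1=26 S2=26 S3=26 blocked=[]
Op 3: conn=36 S1=26 S2=26 S3=15 blocked=[]
Op 4: conn=24 S1=26 S2=26 S3=3 blocked=[]
Op 5: conn=9 S1=26 S2=11 S3=3 blocked=[]
Op 6: conn=30 S1=26 S2=11 S3=3 blocked=[]
Op 7: conn=59 S1=26 S2=11 S3=3 blocked=[]
Op 8: conn=41 S1=8 S2=11 S3=3 blocked=[]
Op 9: conn=32 S1=8 S2=2 S3=3 blocked=[]
Op 10: conn=21 S1=8 S2=-9 S3=3 blocked=[2]
Op 11: conn=8 S1=8 S2=-22 S3=3 blocked=[2]
Op 12: conn=20 S1=8 S2=-22 S3=3 blocked=[2]
Op 13: conn=20 S1=8 S2=-22 S3=25 blocked=[2]
Op 14: conn=8 S1=8 S2=-34 S3=25 blocked=[2]

Answer: S2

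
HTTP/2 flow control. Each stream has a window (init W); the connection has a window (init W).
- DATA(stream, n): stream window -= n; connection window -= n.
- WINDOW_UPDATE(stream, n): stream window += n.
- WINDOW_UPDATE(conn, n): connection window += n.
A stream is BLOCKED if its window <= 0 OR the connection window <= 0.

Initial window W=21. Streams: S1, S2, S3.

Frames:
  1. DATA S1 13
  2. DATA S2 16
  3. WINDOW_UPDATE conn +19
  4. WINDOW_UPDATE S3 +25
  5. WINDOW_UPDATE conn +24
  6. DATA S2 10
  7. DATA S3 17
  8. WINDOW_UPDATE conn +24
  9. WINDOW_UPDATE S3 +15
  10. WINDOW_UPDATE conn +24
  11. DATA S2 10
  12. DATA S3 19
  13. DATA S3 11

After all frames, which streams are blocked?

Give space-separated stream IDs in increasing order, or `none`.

Answer: S2

Derivation:
Op 1: conn=8 S1=8 S2=21 S3=21 blocked=[]
Op 2: conn=-8 S1=8 S2=5 S3=21 blocked=[1, 2, 3]
Op 3: conn=11 S1=8 S2=5 S3=21 blocked=[]
Op 4: conn=11 S1=8 S2=5 S3=46 blocked=[]
Op 5: conn=35 S1=8 S2=5 S3=46 blocked=[]
Op 6: conn=25 S1=8 S2=-5 S3=46 blocked=[2]
Op 7: conn=8 S1=8 S2=-5 S3=29 blocked=[2]
Op 8: conn=32 S1=8 S2=-5 S3=29 blocked=[2]
Op 9: conn=32 S1=8 S2=-5 S3=44 blocked=[2]
Op 10: conn=56 S1=8 S2=-5 S3=44 blocked=[2]
Op 11: conn=46 S1=8 S2=-15 S3=44 blocked=[2]
Op 12: conn=27 S1=8 S2=-15 S3=25 blocked=[2]
Op 13: conn=16 S1=8 S2=-15 S3=14 blocked=[2]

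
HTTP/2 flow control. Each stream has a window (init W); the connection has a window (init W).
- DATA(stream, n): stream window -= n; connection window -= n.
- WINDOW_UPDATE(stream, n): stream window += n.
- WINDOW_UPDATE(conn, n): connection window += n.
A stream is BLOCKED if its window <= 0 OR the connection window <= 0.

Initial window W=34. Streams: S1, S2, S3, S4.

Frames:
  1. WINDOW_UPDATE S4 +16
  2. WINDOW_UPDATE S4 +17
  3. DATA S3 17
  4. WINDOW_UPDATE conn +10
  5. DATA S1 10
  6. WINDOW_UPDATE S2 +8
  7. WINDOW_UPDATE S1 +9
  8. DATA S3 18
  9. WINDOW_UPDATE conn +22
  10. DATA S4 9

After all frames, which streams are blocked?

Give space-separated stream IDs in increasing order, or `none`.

Answer: S3

Derivation:
Op 1: conn=34 S1=34 S2=34 S3=34 S4=50 blocked=[]
Op 2: conn=34 S1=34 S2=34 S3=34 S4=67 blocked=[]
Op 3: conn=17 S1=34 S2=34 S3=17 S4=67 blocked=[]
Op 4: conn=27 S1=34 S2=34 S3=17 S4=67 blocked=[]
Op 5: conn=17 S1=24 S2=34 S3=17 S4=67 blocked=[]
Op 6: conn=17 S1=24 S2=42 S3=17 S4=67 blocked=[]
Op 7: conn=17 S1=33 S2=42 S3=17 S4=67 blocked=[]
Op 8: conn=-1 S1=33 S2=42 S3=-1 S4=67 blocked=[1, 2, 3, 4]
Op 9: conn=21 S1=33 S2=42 S3=-1 S4=67 blocked=[3]
Op 10: conn=12 S1=33 S2=42 S3=-1 S4=58 blocked=[3]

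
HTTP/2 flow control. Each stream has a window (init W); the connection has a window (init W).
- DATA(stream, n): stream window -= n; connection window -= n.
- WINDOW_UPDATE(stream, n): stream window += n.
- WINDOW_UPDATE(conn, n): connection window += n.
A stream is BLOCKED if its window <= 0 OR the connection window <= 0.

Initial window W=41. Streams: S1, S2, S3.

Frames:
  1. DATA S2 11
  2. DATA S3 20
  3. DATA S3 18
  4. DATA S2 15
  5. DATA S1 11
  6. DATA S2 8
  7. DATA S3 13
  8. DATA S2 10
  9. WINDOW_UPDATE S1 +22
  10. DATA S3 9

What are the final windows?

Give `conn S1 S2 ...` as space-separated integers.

Answer: -74 52 -3 -19

Derivation:
Op 1: conn=30 S1=41 S2=30 S3=41 blocked=[]
Op 2: conn=10 S1=41 S2=30 S3=21 blocked=[]
Op 3: conn=-8 S1=41 S2=30 S3=3 blocked=[1, 2, 3]
Op 4: conn=-23 S1=41 S2=15 S3=3 blocked=[1, 2, 3]
Op 5: conn=-34 S1=30 S2=15 S3=3 blocked=[1, 2, 3]
Op 6: conn=-42 S1=30 S2=7 S3=3 blocked=[1, 2, 3]
Op 7: conn=-55 S1=30 S2=7 S3=-10 blocked=[1, 2, 3]
Op 8: conn=-65 S1=30 S2=-3 S3=-10 blocked=[1, 2, 3]
Op 9: conn=-65 S1=52 S2=-3 S3=-10 blocked=[1, 2, 3]
Op 10: conn=-74 S1=52 S2=-3 S3=-19 blocked=[1, 2, 3]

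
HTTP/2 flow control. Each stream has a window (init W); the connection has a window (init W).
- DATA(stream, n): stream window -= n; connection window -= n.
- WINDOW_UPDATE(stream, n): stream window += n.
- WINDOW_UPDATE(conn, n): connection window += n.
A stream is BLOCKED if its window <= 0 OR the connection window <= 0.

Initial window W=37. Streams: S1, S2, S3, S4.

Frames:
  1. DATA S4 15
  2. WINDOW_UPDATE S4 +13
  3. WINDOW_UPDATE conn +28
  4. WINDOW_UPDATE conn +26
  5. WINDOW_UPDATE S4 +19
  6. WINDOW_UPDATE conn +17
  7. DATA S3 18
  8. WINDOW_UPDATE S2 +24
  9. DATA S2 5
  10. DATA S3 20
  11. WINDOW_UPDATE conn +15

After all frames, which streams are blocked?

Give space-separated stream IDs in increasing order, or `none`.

Answer: S3

Derivation:
Op 1: conn=22 S1=37 S2=37 S3=37 S4=22 blocked=[]
Op 2: conn=22 S1=37 S2=37 S3=37 S4=35 blocked=[]
Op 3: conn=50 S1=37 S2=37 S3=37 S4=35 blocked=[]
Op 4: conn=76 S1=37 S2=37 S3=37 S4=35 blocked=[]
Op 5: conn=76 S1=37 S2=37 S3=37 S4=54 blocked=[]
Op 6: conn=93 S1=37 S2=37 S3=37 S4=54 blocked=[]
Op 7: conn=75 S1=37 S2=37 S3=19 S4=54 blocked=[]
Op 8: conn=75 S1=37 S2=61 S3=19 S4=54 blocked=[]
Op 9: conn=70 S1=37 S2=56 S3=19 S4=54 blocked=[]
Op 10: conn=50 S1=37 S2=56 S3=-1 S4=54 blocked=[3]
Op 11: conn=65 S1=37 S2=56 S3=-1 S4=54 blocked=[3]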